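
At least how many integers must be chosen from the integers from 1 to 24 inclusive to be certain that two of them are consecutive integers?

Partition {1, …, 24} into 12 pairs: {1,2}, {3,4}, …, {23,24}.
Choosing 12 integers — say the 12 even numbers 2, 4, …, 24 — takes one from each pair and avoids the property.
Choosing 13 forces two into the same pair by pigeonhole, and those are consecutive. So 13.

13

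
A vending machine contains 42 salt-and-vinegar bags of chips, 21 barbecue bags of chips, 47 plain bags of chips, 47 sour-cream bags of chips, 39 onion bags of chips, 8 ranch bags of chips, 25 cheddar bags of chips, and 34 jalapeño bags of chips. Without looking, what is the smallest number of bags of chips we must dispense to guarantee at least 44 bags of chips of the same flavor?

Treat the 8 flavors as pigeonholes.
In the worst case we take at most 43 of each flavor, but all 42 salt-and-vinegar, all 21 barbecue, all 39 onion, all 8 ranch, all 25 cheddar, and all 34 jalapeño (fewer than 43), giving 42 + 21 + 43 + 43 + 39 + 8 + 25 + 34 = 255.
One more bag of chips then forces some flavor to 44, so 255 + 1 = 256.

256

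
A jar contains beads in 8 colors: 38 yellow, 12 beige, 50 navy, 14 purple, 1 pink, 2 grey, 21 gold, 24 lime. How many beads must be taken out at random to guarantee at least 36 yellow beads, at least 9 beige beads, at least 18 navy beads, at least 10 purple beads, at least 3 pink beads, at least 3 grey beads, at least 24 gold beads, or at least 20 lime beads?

113

The worst case stops just short of every target: 35 yellow, 8 beige, 17 navy, 9 purple, all 1 pink, 2 grey, all 21 gold, 19 lime — 35 + 8 + 17 + 9 + 1 + 2 + 21 + 19 = 112 beads.
One more bead must push some color to its target, so 112 + 1 = 113.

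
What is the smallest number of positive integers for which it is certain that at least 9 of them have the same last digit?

81

There are 10 possible last digits acting as pigeonholes.
With 10 × 8 = 80 positive integers we could place exactly 8 in each, with no class reaching 9.
One more forces some class to hold 9, so 80 + 1 = 81.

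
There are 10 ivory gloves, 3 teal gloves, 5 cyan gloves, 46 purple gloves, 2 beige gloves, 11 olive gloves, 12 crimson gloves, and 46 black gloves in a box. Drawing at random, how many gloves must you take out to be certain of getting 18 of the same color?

78

In the worst case we take at most 17 of each color, but all 10 ivory, all 3 teal, all 5 cyan, all 2 beige, all 11 olive, and all 12 crimson (fewer than 17), giving 10 + 3 + 5 + 17 + 2 + 11 + 12 + 17 = 77.
One more glove then forces some color to 18, so 77 + 1 = 78.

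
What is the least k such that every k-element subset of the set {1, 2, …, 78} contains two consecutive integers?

Partition {1, …, 78} into 39 pairs: {1,2}, {3,4}, …, {77,78}.
Choosing 39 integers — say the 39 even numbers 2, 4, …, 78 — takes one from each pair and avoids the property.
Choosing 40 forces two into the same pair by pigeonhole, and those are consecutive. So 40.

40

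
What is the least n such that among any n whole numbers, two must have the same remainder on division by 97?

Two integers differ by a multiple of 97 exactly when they share a remainder mod 97.
There are 97 residue classes mod 97, so 97 integers can all lie in distinct classes.
One more integer must repeat a residue, giving a difference divisible by 97. So n = 97 + 1 = 98.

98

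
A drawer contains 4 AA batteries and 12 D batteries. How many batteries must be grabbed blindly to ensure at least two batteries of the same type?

Treat the 2 types as pigeonholes.
The worst case takes 1 battery of each type without reaching 2 of any: 2 × 1 = 2.
The next battery must bring some type to 2, so 2 + 1 = 3.

3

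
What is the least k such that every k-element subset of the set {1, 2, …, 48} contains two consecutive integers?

Partition {1, …, 48} into 24 pairs: {1,2}, {3,4}, …, {47,48}.
Choosing 24 integers — say the 24 even numbers 2, 4, …, 48 — takes one from each pair and avoids the property.
Choosing 25 forces two into the same pair by pigeonhole, and those are consecutive. So 25.

25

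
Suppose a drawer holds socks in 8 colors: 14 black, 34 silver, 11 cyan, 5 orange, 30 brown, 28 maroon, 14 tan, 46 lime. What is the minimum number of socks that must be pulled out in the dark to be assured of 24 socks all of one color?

In the worst case we take at most 23 of each color, but all 14 black, all 11 cyan, all 5 orange, and all 14 tan (fewer than 23), giving 14 + 23 + 11 + 5 + 23 + 23 + 14 + 23 = 136.
One more sock then forces some color to 24, so 136 + 1 = 137.

137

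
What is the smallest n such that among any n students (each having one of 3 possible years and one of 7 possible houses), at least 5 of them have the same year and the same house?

85

There are 3 × 7 = 21 (year, house) combinations acting as pigeonholes.
With 21 × 4 = 84 students we could place exactly 4 in each, with no (year, house) pair reaching 5.
One more forces some (year, house) pair to hold 5, so 84 + 1 = 85.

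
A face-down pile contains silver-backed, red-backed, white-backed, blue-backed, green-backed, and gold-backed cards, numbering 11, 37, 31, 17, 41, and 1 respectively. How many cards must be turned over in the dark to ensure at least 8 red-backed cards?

109

To avoid red-backed cards as long as possible, exhaust the other 5 back colors first.
The worst case draws every non-red-backed card first: 11 + 31 + 17 + 41 + 1 = 101.
The next 8 draws are then forced to be red-backed, giving 101 + 8 = 109.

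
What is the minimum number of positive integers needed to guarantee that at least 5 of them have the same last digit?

There are 10 possible last digits acting as pigeonholes.
With 10 × 4 = 40 positive integers we could place exactly 4 in each, with no class reaching 5.
One more forces some class to hold 5, so 40 + 1 = 41.

41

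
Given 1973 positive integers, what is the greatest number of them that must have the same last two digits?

There are 100 possible two-digit endings, which serve as the pigeonholes.
If each of the 100 possible two-digit endings held at most 19, the total would be at most 100 × 19 = 1900 < 1973, a contradiction.
So at least one holds ⌈1973/100⌉ = 20.

20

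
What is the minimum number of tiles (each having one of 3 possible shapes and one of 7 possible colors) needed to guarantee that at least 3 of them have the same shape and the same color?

There are 3 × 7 = 21 (shape, color) combinations acting as pigeonholes.
With 21 × 2 = 42 tiles we could place exactly 2 in each, with no (shape, color) pair reaching 3.
One more forces some (shape, color) pair to hold 3, so 42 + 1 = 43.

43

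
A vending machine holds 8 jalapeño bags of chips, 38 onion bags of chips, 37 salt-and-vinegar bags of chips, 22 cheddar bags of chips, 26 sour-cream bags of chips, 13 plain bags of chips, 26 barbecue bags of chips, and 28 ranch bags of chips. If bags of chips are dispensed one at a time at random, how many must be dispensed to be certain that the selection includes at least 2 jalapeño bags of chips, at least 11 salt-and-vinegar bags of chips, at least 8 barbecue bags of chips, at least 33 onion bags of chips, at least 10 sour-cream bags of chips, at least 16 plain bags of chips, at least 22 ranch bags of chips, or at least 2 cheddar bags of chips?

The worst case stops just short of every target: 1 jalapeño, 32 onion, 10 salt-and-vinegar, 1 cheddar, 9 sour-cream, all 13 plain, 7 barbecue, 21 ranch — 1 + 32 + 10 + 1 + 9 + 13 + 7 + 21 = 94 bags of chips.
One more bag of chips must push some flavor to its target, so 94 + 1 = 95.

95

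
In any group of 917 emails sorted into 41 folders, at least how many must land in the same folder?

23

If each of the 41 folders held at most 22, the total would be at most 41 × 22 = 902 < 917, a contradiction.
So at least one holds ⌈917/41⌉ = 23.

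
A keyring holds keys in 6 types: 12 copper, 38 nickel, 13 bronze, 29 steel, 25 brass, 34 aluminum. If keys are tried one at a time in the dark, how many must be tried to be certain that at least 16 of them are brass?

142

To avoid brass keys as long as possible, exhaust the other 5 types first.
The worst case draws every non-brass key first: 12 + 38 + 13 + 29 + 34 = 126.
The next 16 draws are then forced to be brass, giving 126 + 16 = 142.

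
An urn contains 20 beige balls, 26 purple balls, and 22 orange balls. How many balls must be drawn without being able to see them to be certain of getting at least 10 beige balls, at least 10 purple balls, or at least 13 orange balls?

Each of the 3 colors has its own threshold; avoid all of them simultaneously.
The worst case stops just short of every target: 9 beige, 9 purple, 12 orange — 9 + 9 + 12 = 30 balls.
One more ball must push some color to its target, so 30 + 1 = 31.

31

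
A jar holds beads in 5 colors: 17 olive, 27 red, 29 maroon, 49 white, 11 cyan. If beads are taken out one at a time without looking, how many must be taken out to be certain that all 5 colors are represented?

The hardest color to obtain is cyan: we could draw every other bead first — 133 − 11 = 122 beads — without a single cyan one.
The next draw must be cyan, so 122 + 1 = 123.

123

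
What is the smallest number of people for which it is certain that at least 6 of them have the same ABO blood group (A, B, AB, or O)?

There are 4 ABO blood groups acting as pigeonholes.
With 4 × 5 = 20 people we could place exactly 5 in each, with no class reaching 6.
One more forces some class to hold 6, so 20 + 1 = 21.

21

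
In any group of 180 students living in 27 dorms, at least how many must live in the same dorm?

The 180 students fall into 27 dorms.
If each of the 27 dorms held at most 6, the total would be at most 27 × 6 = 162 < 180, a contradiction.
So at least one holds ⌈180/27⌉ = 7.

7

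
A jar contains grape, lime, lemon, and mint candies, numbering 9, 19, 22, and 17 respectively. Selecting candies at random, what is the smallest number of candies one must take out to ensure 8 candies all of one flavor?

Treat the 4 flavors as pigeonholes.
The worst case takes 7 candies of each flavor without reaching 8 of any: 4 × 7 = 28.
The next candy must bring some flavor to 8, so 28 + 1 = 29.

29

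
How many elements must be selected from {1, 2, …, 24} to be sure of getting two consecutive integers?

Partition {1, …, 24} into 12 pairs: {1,2}, {3,4}, …, {23,24}.
Choosing 12 integers — say the 12 even numbers 2, 4, …, 24 — takes one from each pair and avoids the property.
Choosing 13 forces two into the same pair by pigeonhole, and those are consecutive. So 13.

13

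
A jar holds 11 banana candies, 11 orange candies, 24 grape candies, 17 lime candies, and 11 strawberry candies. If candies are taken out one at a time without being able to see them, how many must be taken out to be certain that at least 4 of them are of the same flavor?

The worst case takes 3 candies of each flavor without reaching 4 of any: 5 × 3 = 15.
The next candy must bring some flavor to 4, so 15 + 1 = 16.

16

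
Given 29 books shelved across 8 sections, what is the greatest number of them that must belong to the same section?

If each of the 8 sections held at most 3, the total would be at most 8 × 3 = 24 < 29, a contradiction.
So at least one holds ⌈29/8⌉ = 4.

4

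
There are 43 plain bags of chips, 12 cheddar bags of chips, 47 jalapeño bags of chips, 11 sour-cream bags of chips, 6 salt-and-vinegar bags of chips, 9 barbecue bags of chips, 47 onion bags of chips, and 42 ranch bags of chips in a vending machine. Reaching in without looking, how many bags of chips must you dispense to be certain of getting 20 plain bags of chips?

194

To avoid plain bags of chips as long as possible, exhaust the other 7 flavors first.
The worst case draws every non-plain bag of chips first: 12 + 47 + 11 + 6 + 9 + 47 + 42 = 174.
The next 20 draws are then forced to be plain, giving 174 + 20 = 194.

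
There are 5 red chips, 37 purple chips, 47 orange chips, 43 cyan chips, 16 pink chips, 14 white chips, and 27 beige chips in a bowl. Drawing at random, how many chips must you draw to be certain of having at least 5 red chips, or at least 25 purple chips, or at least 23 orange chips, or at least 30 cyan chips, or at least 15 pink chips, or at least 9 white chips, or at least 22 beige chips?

123

Each of the 7 colors has its own threshold; avoid all of them simultaneously.
The worst case stops just short of every target: 4 red, 24 purple, 22 orange, 29 cyan, 14 pink, 8 white, 21 beige — 4 + 24 + 22 + 29 + 14 + 8 + 21 = 122 chips.
One more chip must push some color to its target, so 122 + 1 = 123.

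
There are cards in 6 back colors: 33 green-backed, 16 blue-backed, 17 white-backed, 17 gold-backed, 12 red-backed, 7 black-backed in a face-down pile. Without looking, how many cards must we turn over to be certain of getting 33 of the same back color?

Treat the 6 back colors as pigeonholes.
In the worst case we take at most 32 of each back color, but all 16 blue-backed, all 17 white-backed, all 17 gold-backed, all 12 red-backed, and all 7 black-backed (fewer than 32), giving 32 + 16 + 17 + 17 + 12 + 7 = 101.
One more card then forces some back color to 33, so 101 + 1 = 102.

102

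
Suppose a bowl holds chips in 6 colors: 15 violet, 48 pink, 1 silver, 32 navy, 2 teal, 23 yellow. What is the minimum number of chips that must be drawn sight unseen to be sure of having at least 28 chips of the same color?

In the worst case we take at most 27 of each color, but all 15 violet, all 1 silver, all 2 teal, and all 23 yellow (fewer than 27), giving 15 + 27 + 1 + 27 + 2 + 23 = 95.
One more chip then forces some color to 28, so 95 + 1 = 96.

96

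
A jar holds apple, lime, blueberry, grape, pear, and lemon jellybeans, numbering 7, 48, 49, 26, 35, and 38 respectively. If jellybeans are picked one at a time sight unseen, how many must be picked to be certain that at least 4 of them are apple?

200

The worst case draws every non-apple jellybean first: 48 + 49 + 26 + 35 + 38 = 196.
The next 4 draws are then forced to be apple, giving 196 + 4 = 200.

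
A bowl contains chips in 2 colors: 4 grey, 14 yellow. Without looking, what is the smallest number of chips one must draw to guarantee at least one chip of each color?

The hardest color to obtain is grey: we could draw every other chip first — 18 − 4 = 14 chips — without a single grey one.
The next draw must be grey, so 14 + 1 = 15.

15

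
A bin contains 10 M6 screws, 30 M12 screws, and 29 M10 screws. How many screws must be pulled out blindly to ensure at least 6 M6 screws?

The worst case draws every non-M6 screw first: 30 + 29 = 59.
The next 6 draws are then forced to be M6, giving 59 + 6 = 65.

65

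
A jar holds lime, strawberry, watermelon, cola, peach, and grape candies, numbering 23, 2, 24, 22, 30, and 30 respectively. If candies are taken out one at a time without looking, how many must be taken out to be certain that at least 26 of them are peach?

127

To avoid peach candies as long as possible, exhaust the other 5 flavors first.
The worst case draws every non-peach candy first: 23 + 2 + 24 + 22 + 30 = 101.
The next 26 draws are then forced to be peach, giving 101 + 26 = 127.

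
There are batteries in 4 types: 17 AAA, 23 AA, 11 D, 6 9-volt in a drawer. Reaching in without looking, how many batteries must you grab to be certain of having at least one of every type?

52

The hardest type to obtain is 9-volt: we could draw every other battery first — 57 − 6 = 51 batteries — without a single 9-volt one.
The next draw must be 9-volt, so 51 + 1 = 52.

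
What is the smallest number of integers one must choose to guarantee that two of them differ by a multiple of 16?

17

Use the pigeonhole principle on residue classes: two integers differ by a multiple of 16 exactly when they share a remainder mod 16.
There are 16 residue classes mod 16, so 16 integers can all lie in distinct classes.
One more integer must repeat a residue, giving a difference divisible by 16. So n = 16 + 1 = 17.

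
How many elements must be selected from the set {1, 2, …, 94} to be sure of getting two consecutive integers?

Partition {1, …, 94} into 47 pairs: {1,2}, {3,4}, …, {93,94}.
Choosing 47 integers — say the 47 even numbers 2, 4, …, 94 — takes one from each pair and avoids the property.
Choosing 48 forces two into the same pair by pigeonhole, and those are consecutive. So 48.

48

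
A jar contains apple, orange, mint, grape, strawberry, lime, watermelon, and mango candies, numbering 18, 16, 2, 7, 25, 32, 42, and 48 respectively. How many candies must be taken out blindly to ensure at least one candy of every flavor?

The hardest flavor to obtain is mint: we could draw every other candy first — 190 − 2 = 188 candies — without a single mint one.
The next draw must be mint, so 188 + 1 = 189.

189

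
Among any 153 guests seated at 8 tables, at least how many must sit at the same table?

If each of the 8 tables held at most 19, the total would be at most 8 × 19 = 152 < 153, a contradiction.
So at least one holds ⌈153/8⌉ = 20.

20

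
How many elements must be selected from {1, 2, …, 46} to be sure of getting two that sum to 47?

24

Partition {1, …, 46} into 23 pairs: {1,46}, {2,45}, …, {23,24}.
Choosing 23 integers — say the integers 1 through 23 — takes one from each pair and avoids the property.
Choosing 24 forces two into the same pair by pigeonhole, and those sum to 47. So 24.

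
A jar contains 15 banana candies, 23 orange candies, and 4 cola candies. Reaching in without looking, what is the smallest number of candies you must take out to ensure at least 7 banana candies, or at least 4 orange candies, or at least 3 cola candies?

Each of the 3 flavors has its own threshold; avoid all of them simultaneously.
The worst case stops just short of every target: 6 banana, 3 orange, 2 cola — 6 + 3 + 2 = 11 candies.
One more candy must push some flavor to its target, so 11 + 1 = 12.

12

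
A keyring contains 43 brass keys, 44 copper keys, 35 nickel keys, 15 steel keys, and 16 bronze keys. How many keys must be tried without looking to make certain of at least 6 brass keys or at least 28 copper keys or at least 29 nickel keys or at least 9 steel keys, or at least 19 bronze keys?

The worst case stops just short of every target: 5 brass, 27 copper, 28 nickel, 8 steel, all 16 bronze — 5 + 27 + 28 + 8 + 16 = 84 keys.
One more key must push some type to its target, so 84 + 1 = 85.

85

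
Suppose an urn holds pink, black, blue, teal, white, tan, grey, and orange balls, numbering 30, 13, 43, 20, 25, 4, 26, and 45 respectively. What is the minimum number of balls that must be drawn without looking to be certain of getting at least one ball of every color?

The hardest color to obtain is tan: we could draw every other ball first — 206 − 4 = 202 balls — without a single tan one.
The next draw must be tan, so 202 + 1 = 203.

203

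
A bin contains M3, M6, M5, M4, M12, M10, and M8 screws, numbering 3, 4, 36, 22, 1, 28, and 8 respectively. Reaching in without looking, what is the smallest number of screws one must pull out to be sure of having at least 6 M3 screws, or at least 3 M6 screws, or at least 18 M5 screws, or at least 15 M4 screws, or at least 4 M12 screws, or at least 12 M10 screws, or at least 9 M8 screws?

57

Each of the 7 sizes has its own threshold; avoid all of them simultaneously.
The worst case stops just short of every target: all 3 M3, 2 M6, 17 M5, 14 M4, all 1 M12, 11 M10, 8 M8 — 3 + 2 + 17 + 14 + 1 + 11 + 8 = 56 screws.
One more screw must push some size to its target, so 56 + 1 = 57.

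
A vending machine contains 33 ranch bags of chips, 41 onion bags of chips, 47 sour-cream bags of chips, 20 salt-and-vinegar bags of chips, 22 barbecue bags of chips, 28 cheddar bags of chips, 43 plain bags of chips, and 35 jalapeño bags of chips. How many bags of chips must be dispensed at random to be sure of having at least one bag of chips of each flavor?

The hardest flavor to obtain is salt-and-vinegar: we could draw every other bag of chips first — 269 − 20 = 249 bags of chips — without a single salt-and-vinegar one.
The next draw must be salt-and-vinegar, so 249 + 1 = 250.

250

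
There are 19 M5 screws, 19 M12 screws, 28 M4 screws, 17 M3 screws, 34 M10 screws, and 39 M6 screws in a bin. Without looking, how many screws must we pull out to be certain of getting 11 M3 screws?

To avoid M3 screws as long as possible, exhaust the other 5 sizes first.
The worst case draws every non-M3 screw first: 19 + 19 + 28 + 34 + 39 = 139.
The next 11 draws are then forced to be M3, giving 139 + 11 = 150.

150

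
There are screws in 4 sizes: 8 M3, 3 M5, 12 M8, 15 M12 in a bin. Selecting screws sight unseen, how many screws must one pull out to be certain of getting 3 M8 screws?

29

The worst case draws every non-M8 screw first: 8 + 3 + 15 = 26.
The next 3 draws are then forced to be M8, giving 26 + 3 = 29.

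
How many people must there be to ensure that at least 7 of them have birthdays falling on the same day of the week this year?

43

There are 7 days of the week acting as pigeonholes.
With 7 × 6 = 42 people we could place exactly 6 in each, with no class reaching 7.
One more forces some class to hold 7, so 42 + 1 = 43.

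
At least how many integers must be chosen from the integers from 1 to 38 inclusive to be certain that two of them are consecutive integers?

Partition {1, …, 38} into 19 pairs: {1,2}, {3,4}, …, {37,38}.
Choosing 19 integers — say the 19 even numbers 2, 4, …, 38 — takes one from each pair and avoids the property.
Choosing 20 forces two into the same pair by pigeonhole, and those are consecutive. So 20.

20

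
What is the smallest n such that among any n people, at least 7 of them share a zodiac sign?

There are 12 zodiac signs acting as pigeonholes.
With 12 × 6 = 72 people we could place exactly 6 in each, with no class reaching 7.
One more forces some class to hold 7, so 72 + 1 = 73.

73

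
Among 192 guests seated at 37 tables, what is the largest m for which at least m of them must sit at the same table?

6

If each of the 37 tables held at most 5, the total would be at most 37 × 5 = 185 < 192, a contradiction.
So at least one holds ⌈192/37⌉ = 6.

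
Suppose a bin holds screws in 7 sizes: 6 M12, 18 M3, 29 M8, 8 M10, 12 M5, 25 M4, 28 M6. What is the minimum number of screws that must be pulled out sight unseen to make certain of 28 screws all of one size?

In the worst case we take at most 27 of each size, but all 6 M12, all 18 M3, all 8 M10, all 12 M5, and all 25 M4 (fewer than 27), giving 6 + 18 + 27 + 8 + 12 + 25 + 27 = 123.
One more screw then forces some size to 28, so 123 + 1 = 124.

124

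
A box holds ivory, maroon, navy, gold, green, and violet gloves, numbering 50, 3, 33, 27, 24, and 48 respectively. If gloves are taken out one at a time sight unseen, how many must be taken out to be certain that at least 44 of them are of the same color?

Treat the 6 colors as pigeonholes.
In the worst case we take at most 43 of each color, but all 3 maroon, all 33 navy, all 27 gold, and all 24 green (fewer than 43), giving 43 + 3 + 33 + 27 + 24 + 43 = 173.
One more glove then forces some color to 44, so 173 + 1 = 174.

174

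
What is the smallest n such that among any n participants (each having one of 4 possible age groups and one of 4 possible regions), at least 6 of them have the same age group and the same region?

81

There are 4 × 4 = 16 (age group, region) combinations acting as pigeonholes.
With 16 × 5 = 80 participants we could place exactly 5 in each, with no (age group, region) pair reaching 6.
One more forces some (age group, region) pair to hold 6, so 80 + 1 = 81.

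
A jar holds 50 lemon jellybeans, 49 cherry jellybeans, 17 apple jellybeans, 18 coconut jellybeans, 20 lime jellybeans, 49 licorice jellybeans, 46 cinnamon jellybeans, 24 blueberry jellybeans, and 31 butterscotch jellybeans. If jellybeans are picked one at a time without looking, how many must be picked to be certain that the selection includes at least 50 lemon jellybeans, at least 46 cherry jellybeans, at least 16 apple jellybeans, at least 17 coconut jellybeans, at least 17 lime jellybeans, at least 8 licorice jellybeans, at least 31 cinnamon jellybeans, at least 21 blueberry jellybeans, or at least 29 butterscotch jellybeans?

The worst case stops just short of every target: 49 lemon, 45 cherry, 15 apple, 16 coconut, 16 lime, 7 licorice, 30 cinnamon, 20 blueberry, 28 butterscotch — 49 + 45 + 15 + 16 + 16 + 7 + 30 + 20 + 28 = 226 jellybeans.
One more jellybean must push some flavor to its target, so 226 + 1 = 227.

227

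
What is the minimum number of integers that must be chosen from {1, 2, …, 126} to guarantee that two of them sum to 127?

64

Partition {1, …, 126} into 63 pairs: {1,126}, {2,125}, …, {63,64}.
Choosing 63 integers — say the integers 1 through 63 — takes one from each pair and avoids the property.
Choosing 64 forces two into the same pair by pigeonhole, and those sum to 127. So 64.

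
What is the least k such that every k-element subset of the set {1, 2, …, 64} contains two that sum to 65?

Partition {1, …, 64} into 32 pairs: {1,64}, {2,63}, …, {32,33}.
Choosing 32 integers — say the integers 1 through 32 — takes one from each pair and avoids the property.
Choosing 33 forces two into the same pair by pigeonhole, and those sum to 65. So 33.

33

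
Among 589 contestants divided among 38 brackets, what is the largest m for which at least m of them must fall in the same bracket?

16

If each of the 38 brackets held at most 15, the total would be at most 38 × 15 = 570 < 589, a contradiction.
So at least one holds ⌈589/38⌉ = 16.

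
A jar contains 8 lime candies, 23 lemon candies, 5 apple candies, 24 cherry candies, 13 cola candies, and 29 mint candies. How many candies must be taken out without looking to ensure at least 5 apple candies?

102

To avoid apple candies as long as possible, exhaust the other 5 flavors first.
The worst case draws every non-apple candy first: 8 + 23 + 24 + 13 + 29 = 97.
The next 5 draws are then forced to be apple, giving 97 + 5 = 102.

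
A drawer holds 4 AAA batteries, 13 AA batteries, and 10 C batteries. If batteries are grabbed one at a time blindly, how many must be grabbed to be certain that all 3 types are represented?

The hardest type to obtain is AAA: we could draw every other battery first — 27 − 4 = 23 batteries — without a single AAA one.
The next draw must be AAA, so 23 + 1 = 24.

24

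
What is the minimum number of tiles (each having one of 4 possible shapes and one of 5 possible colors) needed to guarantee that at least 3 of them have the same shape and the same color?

There are 4 × 5 = 20 (shape, color) combinations acting as pigeonholes.
With 20 × 2 = 40 tiles we could place exactly 2 in each, with no (shape, color) pair reaching 3.
One more forces some (shape, color) pair to hold 3, so 40 + 1 = 41.

41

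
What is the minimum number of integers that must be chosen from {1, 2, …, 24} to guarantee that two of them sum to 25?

Partition {1, …, 24} into 12 pairs: {1,24}, {2,23}, …, {12,13}.
Choosing 12 integers — say the integers 1 through 12 — takes one from each pair and avoids the property.
Choosing 13 forces two into the same pair by pigeonhole, and those sum to 25. So 13.

13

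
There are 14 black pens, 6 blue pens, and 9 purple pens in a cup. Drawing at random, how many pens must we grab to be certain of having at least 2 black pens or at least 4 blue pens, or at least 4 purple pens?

The worst case stops just short of every target: 1 black, 3 blue, 3 purple — 1 + 3 + 3 = 7 pens.
One more pen must push some ink color to its target, so 7 + 1 = 8.

8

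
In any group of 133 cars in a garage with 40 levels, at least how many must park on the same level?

The 133 cars fall into 40 levels.
If each of the 40 levels held at most 3, the total would be at most 40 × 3 = 120 < 133, a contradiction.
So at least one holds ⌈133/40⌉ = 4.

4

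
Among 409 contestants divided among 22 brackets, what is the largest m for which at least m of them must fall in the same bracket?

The 409 contestants fall into 22 brackets.
If each of the 22 brackets held at most 18, the total would be at most 22 × 18 = 396 < 409, a contradiction.
So at least one holds ⌈409/22⌉ = 19.

19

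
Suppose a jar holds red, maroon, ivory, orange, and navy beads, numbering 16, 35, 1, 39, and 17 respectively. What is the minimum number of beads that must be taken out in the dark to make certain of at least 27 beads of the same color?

87

In the worst case we take at most 26 of each color, but all 16 red, all 1 ivory, and all 17 navy (fewer than 26), giving 16 + 26 + 1 + 26 + 17 = 86.
One more bead then forces some color to 27, so 86 + 1 = 87.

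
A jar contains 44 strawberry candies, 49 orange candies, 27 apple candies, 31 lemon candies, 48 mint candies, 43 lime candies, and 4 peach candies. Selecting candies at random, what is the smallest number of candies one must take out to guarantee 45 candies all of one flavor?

238

Treat the 7 flavors as pigeonholes.
In the worst case we take at most 44 of each flavor, but all 27 apple, all 31 lemon, all 43 lime, and all 4 peach (fewer than 44), giving 44 + 44 + 27 + 31 + 44 + 43 + 4 = 237.
One more candy then forces some flavor to 45, so 237 + 1 = 238.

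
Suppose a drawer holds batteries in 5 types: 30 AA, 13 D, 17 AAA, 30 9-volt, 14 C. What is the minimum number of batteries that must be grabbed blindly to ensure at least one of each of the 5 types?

92

The hardest type to obtain is D: we could draw every other battery first — 104 − 13 = 91 batteries — without a single D one.
The next draw must be D, so 91 + 1 = 92.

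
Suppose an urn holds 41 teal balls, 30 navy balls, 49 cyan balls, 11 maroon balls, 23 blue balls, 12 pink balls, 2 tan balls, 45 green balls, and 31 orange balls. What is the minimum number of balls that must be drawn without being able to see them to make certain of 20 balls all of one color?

Treat the 9 colors as pigeonholes.
In the worst case we take at most 19 of each color, but all 11 maroon, all 12 pink, and all 2 tan (fewer than 19), giving 19 + 19 + 19 + 11 + 19 + 12 + 2 + 19 + 19 = 139.
One more ball then forces some color to 20, so 139 + 1 = 140.

140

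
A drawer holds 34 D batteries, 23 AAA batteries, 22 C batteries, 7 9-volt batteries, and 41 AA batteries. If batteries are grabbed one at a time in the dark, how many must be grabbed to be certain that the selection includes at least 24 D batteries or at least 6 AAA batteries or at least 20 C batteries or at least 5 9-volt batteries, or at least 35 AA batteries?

Each of the 5 types has its own threshold; avoid all of them simultaneously.
The worst case stops just short of every target: 23 D, 5 AAA, 19 C, 4 9-volt, 34 AA — 23 + 5 + 19 + 4 + 34 = 85 batteries.
One more battery must push some type to its target, so 85 + 1 = 86.

86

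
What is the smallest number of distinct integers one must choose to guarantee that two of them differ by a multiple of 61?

62

Use the pigeonhole principle on residue classes: two integers differ by a multiple of 61 exactly when they share a remainder mod 61.
There are 61 residue classes mod 61, so 61 integers can all lie in distinct classes.
One more integer must repeat a residue, giving a difference divisible by 61. So n = 61 + 1 = 62.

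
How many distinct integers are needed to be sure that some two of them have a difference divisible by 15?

16

Two integers differ by a multiple of 15 exactly when they share a remainder mod 15.
There are 15 residue classes mod 15, so 15 integers can all lie in distinct classes.
One more integer must repeat a residue, giving a difference divisible by 15. So n = 15 + 1 = 16.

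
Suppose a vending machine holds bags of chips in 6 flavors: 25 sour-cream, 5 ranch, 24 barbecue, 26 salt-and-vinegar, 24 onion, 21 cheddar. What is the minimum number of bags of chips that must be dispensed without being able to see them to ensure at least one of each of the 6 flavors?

121

The hardest flavor to obtain is ranch: we could draw every other bag of chips first — 125 − 5 = 120 bags of chips — without a single ranch one.
The next draw must be ranch, so 120 + 1 = 121.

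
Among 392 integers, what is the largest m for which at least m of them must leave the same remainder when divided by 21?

19

If each of the 21 residue classes modulo 21 held at most 18, the total would be at most 21 × 18 = 378 < 392, a contradiction.
So at least one holds ⌈392/21⌉ = 19.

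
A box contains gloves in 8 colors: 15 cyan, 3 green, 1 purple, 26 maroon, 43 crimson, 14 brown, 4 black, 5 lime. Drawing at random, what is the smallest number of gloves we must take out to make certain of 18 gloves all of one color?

77

Treat the 8 colors as pigeonholes.
In the worst case we take at most 17 of each color, but all 15 cyan, all 3 green, all 1 purple, all 14 brown, all 4 black, and all 5 lime (fewer than 17), giving 15 + 3 + 1 + 17 + 17 + 14 + 4 + 5 = 76.
One more glove then forces some color to 18, so 76 + 1 = 77.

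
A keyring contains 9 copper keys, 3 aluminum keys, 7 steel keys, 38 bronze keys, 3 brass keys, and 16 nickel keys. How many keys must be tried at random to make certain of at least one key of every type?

The hardest type to obtain is aluminum: we could draw every other key first — 76 − 3 = 73 keys — without a single aluminum one.
The next draw must be aluminum, so 73 + 1 = 74.

74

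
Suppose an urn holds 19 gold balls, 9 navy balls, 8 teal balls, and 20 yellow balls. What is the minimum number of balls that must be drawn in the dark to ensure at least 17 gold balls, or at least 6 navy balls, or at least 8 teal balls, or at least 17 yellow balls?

45

Each of the 4 colors has its own threshold; avoid all of them simultaneously.
The worst case stops just short of every target: 16 gold, 5 navy, 7 teal, 16 yellow — 16 + 5 + 7 + 16 = 44 balls.
One more ball must push some color to its target, so 44 + 1 = 45.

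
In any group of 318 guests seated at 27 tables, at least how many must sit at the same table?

12

The 318 guests fall into 27 tables.
If each of the 27 tables held at most 11, the total would be at most 27 × 11 = 297 < 318, a contradiction.
So at least one holds ⌈318/27⌉ = 12.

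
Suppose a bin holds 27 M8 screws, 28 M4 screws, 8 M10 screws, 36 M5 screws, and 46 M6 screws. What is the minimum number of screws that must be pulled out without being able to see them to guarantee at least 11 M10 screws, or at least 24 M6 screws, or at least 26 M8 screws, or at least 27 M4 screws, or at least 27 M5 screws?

109

The worst case stops just short of every target: 25 M8, 26 M4, all 8 M10, 26 M5, 23 M6 — 25 + 26 + 8 + 26 + 23 = 108 screws.
One more screw must push some size to its target, so 108 + 1 = 109.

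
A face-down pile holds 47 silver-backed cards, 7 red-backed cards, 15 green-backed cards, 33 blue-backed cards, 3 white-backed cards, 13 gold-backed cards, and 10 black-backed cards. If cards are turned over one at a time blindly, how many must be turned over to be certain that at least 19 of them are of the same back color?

85

Treat the 7 back colors as pigeonholes.
In the worst case we take at most 18 of each back color, but all 7 red-backed, all 15 green-backed, all 3 white-backed, all 13 gold-backed, and all 10 black-backed (fewer than 18), giving 18 + 7 + 15 + 18 + 3 + 13 + 10 = 84.
One more card then forces some back color to 19, so 84 + 1 = 85.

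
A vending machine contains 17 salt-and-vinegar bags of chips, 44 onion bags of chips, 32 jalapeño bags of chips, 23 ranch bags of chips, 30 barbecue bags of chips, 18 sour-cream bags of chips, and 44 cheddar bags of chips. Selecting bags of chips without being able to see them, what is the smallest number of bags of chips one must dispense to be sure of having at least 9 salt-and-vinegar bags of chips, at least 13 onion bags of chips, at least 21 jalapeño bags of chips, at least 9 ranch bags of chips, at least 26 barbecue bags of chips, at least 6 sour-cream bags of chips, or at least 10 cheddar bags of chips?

The worst case stops just short of every target: 8 salt-and-vinegar, 12 onion, 20 jalapeño, 8 ranch, 25 barbecue, 5 sour-cream, 9 cheddar — 8 + 12 + 20 + 8 + 25 + 5 + 9 = 87 bags of chips.
One more bag of chips must push some flavor to its target, so 87 + 1 = 88.

88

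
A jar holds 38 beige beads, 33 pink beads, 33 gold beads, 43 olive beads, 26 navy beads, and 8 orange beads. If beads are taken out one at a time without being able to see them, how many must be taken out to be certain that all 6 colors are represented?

The hardest color to obtain is orange: we could draw every other bead first — 181 − 8 = 173 beads — without a single orange one.
The next draw must be orange, so 173 + 1 = 174.

174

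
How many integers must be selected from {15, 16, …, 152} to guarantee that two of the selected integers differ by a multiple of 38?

Use the pigeonhole principle on residue classes: group the integers by remainder mod 38; there are 38 residue classes, each nonempty in this range.
Choosing one from each class (38 integers) avoids any shared remainder.
One more choice must repeat a class, so two differ by a multiple of 38. Hence 38 + 1 = 39.

39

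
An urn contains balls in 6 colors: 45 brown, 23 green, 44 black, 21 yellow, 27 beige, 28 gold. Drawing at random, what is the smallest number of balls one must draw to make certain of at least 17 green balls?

182

To avoid green balls as long as possible, exhaust the other 5 colors first.
The worst case draws every non-green ball first: 45 + 44 + 21 + 27 + 28 = 165.
The next 17 draws are then forced to be green, giving 165 + 17 = 182.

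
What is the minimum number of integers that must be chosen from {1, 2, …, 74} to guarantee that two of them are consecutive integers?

Partition {1, …, 74} into 37 pairs: {1,2}, {3,4}, …, {73,74}.
Choosing 37 integers — say the 37 even numbers 2, 4, …, 74 — takes one from each pair and avoids the property.
Choosing 38 forces two into the same pair by pigeonhole, and those are consecutive. So 38.

38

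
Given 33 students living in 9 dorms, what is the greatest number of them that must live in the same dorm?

The 33 students fall into 9 dorms.
If each of the 9 dorms held at most 3, the total would be at most 9 × 3 = 27 < 33, a contradiction.
So at least one holds ⌈33/9⌉ = 4.

4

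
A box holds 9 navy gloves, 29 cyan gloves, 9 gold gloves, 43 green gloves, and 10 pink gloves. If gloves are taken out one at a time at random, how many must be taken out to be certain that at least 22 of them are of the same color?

Treat the 5 colors as pigeonholes.
In the worst case we take at most 21 of each color, but all 9 navy, all 9 gold, and all 10 pink (fewer than 21), giving 9 + 21 + 9 + 21 + 10 = 70.
One more glove then forces some color to 22, so 70 + 1 = 71.

71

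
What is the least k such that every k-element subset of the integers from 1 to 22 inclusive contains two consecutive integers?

Partition {1, …, 22} into 11 pairs: {1,2}, {3,4}, …, {21,22}.
Choosing 11 integers — say the 11 even numbers 2, 4, …, 22 — takes one from each pair and avoids the property.
Choosing 12 forces two into the same pair by pigeonhole, and those are consecutive. So 12.

12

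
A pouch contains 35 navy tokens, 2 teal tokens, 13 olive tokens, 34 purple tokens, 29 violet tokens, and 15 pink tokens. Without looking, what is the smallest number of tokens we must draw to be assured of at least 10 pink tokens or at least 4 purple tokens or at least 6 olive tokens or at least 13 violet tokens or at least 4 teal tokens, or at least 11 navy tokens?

The worst case stops just short of every target: 10 navy, all 2 teal, 5 olive, 3 purple, 12 violet, 9 pink — 10 + 2 + 5 + 3 + 12 + 9 = 41 tokens.
One more token must push some color to its target, so 41 + 1 = 42.

42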